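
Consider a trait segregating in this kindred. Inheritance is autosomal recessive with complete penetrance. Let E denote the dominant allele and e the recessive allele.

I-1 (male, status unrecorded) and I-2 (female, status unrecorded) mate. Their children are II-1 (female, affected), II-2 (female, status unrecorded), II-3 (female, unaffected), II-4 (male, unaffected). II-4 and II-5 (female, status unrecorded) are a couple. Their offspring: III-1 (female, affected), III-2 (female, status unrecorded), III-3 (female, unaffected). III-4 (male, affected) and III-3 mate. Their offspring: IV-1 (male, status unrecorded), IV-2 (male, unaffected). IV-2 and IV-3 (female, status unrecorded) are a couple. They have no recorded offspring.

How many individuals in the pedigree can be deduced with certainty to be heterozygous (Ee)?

2

Obligate heterozygotes: II-4 is unaffected so carries E and passed e to III-1 (ee), so II-4 is Ee; IV-2 is unaffected so carries E and received e from III-4 (ee), so IV-2 is Ee.
Every other individual is either homozygous by phenotype or has at least one consistent homozygous assignment, so the count is 2.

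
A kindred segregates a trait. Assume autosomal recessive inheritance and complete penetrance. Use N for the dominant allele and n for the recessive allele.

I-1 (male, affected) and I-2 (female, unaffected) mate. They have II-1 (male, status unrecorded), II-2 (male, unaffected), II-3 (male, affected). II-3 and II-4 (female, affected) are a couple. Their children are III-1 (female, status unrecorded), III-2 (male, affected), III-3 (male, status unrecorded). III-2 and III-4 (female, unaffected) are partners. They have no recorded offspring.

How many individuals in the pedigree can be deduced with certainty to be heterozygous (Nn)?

2

Obligate heterozygotes: I-2 is unaffected so carries N and passed n to II-3 (nn), so I-2 is Nn; II-2 is unaffected so carries N and received n from I-1 (nn), so II-2 is Nn.
Every other individual is either homozygous by phenotype or has at least one consistent homozygous assignment, so the count is 2.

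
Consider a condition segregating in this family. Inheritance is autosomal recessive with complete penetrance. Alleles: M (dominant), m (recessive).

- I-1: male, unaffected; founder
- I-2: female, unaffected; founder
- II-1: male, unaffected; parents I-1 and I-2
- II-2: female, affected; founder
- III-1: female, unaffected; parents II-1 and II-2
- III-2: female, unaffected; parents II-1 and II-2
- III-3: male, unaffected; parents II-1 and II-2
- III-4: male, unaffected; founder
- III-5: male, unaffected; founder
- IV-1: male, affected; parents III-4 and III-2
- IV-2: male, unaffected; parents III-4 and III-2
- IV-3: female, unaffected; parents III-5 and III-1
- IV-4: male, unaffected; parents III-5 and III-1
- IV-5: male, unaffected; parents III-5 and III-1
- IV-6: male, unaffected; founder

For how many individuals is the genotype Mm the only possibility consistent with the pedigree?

Obligate heterozygotes: III-1 is unaffected so carries M and received m from II-2 (mm), so III-1 is Mm; III-2 is unaffected so carries M and received m from II-2 (mm), so III-2 is Mm; III-3 is unaffected so carries M and received m from II-2 (mm), so III-3 is Mm; III-4 is unaffected so carries M and passed m to IV-1 (mm), so III-4 is Mm.
Every other individual is either homozygous by phenotype or has at least one consistent homozygous assignment, so the count is 4.

4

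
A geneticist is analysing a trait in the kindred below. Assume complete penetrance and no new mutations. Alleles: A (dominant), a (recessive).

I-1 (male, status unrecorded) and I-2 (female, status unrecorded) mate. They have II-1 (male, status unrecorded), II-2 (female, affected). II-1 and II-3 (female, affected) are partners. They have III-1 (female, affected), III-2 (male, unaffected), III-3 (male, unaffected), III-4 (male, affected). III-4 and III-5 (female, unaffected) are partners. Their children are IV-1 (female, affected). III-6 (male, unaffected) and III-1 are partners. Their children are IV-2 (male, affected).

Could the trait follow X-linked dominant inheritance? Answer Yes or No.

A consistent assignment under X-linked dominant exists: I-1 X^A Y, I-2 X^A X^A, II-1 X^A Y, II-2 X^A X^A, II-3 X^A X^a, III-1 X^A X^A, III-2 X^a Y, III-3 X^a Y, III-4 X^A Y, III-5 X^a X^a, III-6 X^a Y, IV-1 X^A X^a, IV-2 X^A Y.
In this assignment every recorded phenotype matches its genotype and every non-founder's genotype is obtainable from its parents' genotypes, so the pedigree is consistent.

Yes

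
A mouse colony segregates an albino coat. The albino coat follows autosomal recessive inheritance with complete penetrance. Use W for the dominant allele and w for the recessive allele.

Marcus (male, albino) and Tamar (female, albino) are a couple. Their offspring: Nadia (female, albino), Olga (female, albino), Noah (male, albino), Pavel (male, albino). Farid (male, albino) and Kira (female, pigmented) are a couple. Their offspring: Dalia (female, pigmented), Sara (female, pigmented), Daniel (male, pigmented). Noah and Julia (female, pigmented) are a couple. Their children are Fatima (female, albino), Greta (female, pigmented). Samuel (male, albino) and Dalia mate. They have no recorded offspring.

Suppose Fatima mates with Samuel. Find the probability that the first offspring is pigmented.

Fatima is albino, so Fatima is ww.
Samuel is albino, so Samuel is ww.
The cross gives 1 ww, so P(offspring is pigmented) = 0.

0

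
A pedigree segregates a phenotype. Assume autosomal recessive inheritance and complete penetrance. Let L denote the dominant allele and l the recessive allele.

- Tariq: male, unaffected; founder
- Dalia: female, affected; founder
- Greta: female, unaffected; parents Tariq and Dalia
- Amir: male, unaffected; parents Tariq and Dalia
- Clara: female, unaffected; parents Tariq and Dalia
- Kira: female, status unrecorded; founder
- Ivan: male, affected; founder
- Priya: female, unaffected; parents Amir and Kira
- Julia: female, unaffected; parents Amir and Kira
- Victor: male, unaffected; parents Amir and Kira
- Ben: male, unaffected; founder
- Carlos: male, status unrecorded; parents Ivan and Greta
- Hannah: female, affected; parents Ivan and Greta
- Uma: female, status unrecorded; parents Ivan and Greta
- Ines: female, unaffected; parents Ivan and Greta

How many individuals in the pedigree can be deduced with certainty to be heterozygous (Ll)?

Obligate heterozygotes: Greta is unaffected so carries L and received l from Dalia (ll), so Greta is Ll; Amir is unaffected so carries L and received l from Dalia (ll), so Amir is Ll; Clara is unaffected so carries L and received l from Dalia (ll), so Clara is Ll; Ines is unaffected so carries L and received l from Ivan (ll), so Ines is Ll.
Every other individual is either homozygous by phenotype or has at least one consistent homozygous assignment, so the count is 4.

4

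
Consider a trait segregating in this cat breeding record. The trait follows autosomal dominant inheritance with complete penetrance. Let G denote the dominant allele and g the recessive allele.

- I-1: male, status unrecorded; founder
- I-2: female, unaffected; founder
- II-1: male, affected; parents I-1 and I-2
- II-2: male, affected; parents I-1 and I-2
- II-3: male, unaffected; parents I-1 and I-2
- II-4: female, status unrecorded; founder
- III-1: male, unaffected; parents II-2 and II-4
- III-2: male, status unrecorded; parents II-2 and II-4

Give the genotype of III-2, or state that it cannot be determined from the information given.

III-2's phenotype is unrecorded, and no parent or child forces a single allele at both positions; consistent genotype assignments exist with III-2 as GG or Gg or gg.

cannot be determined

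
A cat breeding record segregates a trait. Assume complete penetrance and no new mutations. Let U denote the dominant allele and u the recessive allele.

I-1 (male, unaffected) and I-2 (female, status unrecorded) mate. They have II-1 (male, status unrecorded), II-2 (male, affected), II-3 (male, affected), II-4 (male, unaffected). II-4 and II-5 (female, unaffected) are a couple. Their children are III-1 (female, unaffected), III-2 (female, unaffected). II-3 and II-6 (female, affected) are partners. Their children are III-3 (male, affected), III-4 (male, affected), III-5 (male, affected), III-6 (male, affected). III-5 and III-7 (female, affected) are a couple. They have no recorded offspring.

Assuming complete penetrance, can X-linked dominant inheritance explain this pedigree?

Yes

A consistent assignment under X-linked dominant exists: I-1 X^u Y, I-2 X^U X^u, II-1 X^U Y, II-2 X^U Y, II-3 X^U Y, II-4 X^u Y, II-5 X^u X^u, II-6 X^U X^U, III-1 X^u X^u, III-2 X^u X^u, III-3 X^U Y, III-4 X^U Y, III-5 X^U Y, III-6 X^U Y, III-7 X^U X^U.
In this assignment every recorded phenotype matches its genotype and every non-founder's genotype is obtainable from its parents' genotypes, so the pedigree is consistent.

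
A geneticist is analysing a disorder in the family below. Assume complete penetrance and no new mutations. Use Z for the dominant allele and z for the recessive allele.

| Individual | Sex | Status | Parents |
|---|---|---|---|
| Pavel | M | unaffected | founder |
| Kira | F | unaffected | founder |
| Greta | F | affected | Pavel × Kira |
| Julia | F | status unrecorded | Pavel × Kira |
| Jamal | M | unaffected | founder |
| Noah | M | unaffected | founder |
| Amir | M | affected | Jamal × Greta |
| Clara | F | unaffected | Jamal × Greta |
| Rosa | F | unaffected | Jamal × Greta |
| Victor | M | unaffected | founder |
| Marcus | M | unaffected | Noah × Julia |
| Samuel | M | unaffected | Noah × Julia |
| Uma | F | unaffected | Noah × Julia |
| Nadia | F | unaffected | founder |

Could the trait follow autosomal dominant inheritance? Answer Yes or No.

Under autosomal dominant, Greta (affected, female) cannot arise from Pavel (unaffected) × Kira (unaffected).

No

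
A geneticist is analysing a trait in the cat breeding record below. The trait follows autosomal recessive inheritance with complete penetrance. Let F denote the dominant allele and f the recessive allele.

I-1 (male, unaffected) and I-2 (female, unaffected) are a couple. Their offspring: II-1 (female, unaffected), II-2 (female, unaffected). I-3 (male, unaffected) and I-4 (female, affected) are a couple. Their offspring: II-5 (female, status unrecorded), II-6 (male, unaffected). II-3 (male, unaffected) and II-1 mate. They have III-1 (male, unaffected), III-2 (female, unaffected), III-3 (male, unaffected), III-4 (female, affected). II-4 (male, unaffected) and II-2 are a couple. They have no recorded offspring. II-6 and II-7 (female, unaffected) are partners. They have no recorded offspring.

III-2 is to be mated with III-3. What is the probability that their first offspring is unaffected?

8/9

II-3 is unaffected so carries F and passed f to III-4 (ff), so II-3 is Ff.
II-1 is unaffected so carries F and passed f to III-4 (ff), so II-1 is Ff.
III-2 is an unaffected offspring of II-3 (Ff) × II-1 (Ff), whose cross gives 1/4 FF : 1/2 Ff : 1/4 ff; conditioning on being unaffected, III-2 is FF with probability 1/3, Ff with probability 2/3.
III-3 is an unaffected offspring of II-3 (Ff) × II-1 (Ff), whose cross gives 1/4 FF : 1/2 Ff : 1/4 ff; conditioning on being unaffected, III-3 is FF with probability 1/3, Ff with probability 2/3.
Summing over parental genotype combinations, P(offspring is unaffected) = 1/9·1 + 2/9·1 + 2/9·1 + 4/9·3/4 = 8/9.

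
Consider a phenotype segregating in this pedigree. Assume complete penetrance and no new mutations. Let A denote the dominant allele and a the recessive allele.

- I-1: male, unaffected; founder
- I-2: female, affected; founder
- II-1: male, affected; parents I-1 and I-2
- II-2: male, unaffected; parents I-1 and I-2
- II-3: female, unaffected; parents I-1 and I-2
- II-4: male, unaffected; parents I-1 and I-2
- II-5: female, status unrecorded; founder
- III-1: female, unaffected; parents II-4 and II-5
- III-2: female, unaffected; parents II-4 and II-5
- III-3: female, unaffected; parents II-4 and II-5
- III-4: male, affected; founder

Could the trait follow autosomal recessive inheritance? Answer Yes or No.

Yes

A consistent assignment under autosomal recessive exists: I-1 Aa, I-2 aa, II-1 aa, II-2 Aa, II-3 Aa, II-4 Aa, II-5 AA, III-1 AA, III-2 AA, III-3 AA, III-4 aa.
In this assignment every recorded phenotype matches its genotype and every non-founder's genotype is obtainable from its parents' genotypes, so the pedigree is consistent.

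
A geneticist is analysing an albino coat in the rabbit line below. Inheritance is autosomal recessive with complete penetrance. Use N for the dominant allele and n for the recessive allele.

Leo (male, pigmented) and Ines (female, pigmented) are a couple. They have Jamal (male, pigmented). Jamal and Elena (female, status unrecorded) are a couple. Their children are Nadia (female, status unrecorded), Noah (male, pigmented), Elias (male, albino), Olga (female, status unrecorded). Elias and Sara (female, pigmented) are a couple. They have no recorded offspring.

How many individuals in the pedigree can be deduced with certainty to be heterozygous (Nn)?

Obligate heterozygotes: Jamal is pigmented so carries N and passed n to Elias (nn), so Jamal is Nn.
Every other individual is either homozygous by phenotype or has at least one consistent homozygous assignment, so the count is 1.

1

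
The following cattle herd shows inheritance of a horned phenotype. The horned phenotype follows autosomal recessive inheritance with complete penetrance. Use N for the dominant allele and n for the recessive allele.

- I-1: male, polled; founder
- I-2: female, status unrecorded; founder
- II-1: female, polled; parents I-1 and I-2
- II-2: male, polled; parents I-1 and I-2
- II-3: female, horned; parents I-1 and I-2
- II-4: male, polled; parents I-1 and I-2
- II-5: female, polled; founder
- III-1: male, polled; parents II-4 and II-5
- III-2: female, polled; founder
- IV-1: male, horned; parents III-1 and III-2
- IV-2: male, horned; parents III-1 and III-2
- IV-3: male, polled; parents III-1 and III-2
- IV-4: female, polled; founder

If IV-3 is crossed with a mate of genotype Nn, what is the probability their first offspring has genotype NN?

III-1 is polled so carries N and passed n to IV-1 (nn), so III-1 is Nn.
III-2 is polled so carries N and passed n to IV-1 (nn), so III-2 is Nn.
IV-3 is a polled offspring of III-1 (Nn) × III-2 (Nn), whose cross gives 1/4 NN : 1/2 Nn : 1/4 nn; conditioning on being polled, IV-3 is NN with probability 1/3, Nn with probability 2/3.
Summing over parental genotype combinations, P(offspring has genotype NN) = 1/3·1/2 + 2/3·1/4 = 1/3.

1/3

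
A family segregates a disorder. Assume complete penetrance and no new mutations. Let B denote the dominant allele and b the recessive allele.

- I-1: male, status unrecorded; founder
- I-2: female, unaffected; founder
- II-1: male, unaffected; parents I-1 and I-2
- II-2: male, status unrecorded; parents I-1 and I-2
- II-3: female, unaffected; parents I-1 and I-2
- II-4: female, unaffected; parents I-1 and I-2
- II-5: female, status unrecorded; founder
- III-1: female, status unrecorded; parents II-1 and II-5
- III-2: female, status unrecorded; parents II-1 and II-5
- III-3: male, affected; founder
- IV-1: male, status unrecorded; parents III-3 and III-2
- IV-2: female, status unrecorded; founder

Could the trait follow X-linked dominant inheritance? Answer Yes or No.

Yes

A consistent assignment under X-linked dominant exists: I-1 X^b Y, I-2 X^b X^b, II-1 X^b Y, II-2 X^b Y, II-3 X^b X^b, II-4 X^b X^b, II-5 X^B X^B, III-1 X^B X^b, III-2 X^B X^b, III-3 X^B Y, IV-1 X^B Y, IV-2 X^B X^B.
In this assignment every recorded phenotype matches its genotype and every non-founder's genotype is obtainable from its parents' genotypes, so the pedigree is consistent.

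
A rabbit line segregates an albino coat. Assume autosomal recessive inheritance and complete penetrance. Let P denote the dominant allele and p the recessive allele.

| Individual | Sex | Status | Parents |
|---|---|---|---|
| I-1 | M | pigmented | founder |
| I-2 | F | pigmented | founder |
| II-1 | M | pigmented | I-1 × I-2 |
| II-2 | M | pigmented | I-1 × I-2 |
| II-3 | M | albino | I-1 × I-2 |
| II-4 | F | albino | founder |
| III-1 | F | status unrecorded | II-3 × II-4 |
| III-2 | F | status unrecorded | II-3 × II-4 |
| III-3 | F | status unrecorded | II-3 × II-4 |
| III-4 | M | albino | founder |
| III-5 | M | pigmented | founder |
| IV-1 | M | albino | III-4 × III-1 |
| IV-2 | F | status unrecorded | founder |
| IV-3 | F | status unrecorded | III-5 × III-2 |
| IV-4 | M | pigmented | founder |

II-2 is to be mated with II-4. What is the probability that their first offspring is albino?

I-1 is pigmented so carries P and passed p to II-3 (pp), so I-1 is Pp.
I-2 is pigmented so carries P and passed p to II-3 (pp), so I-2 is Pp.
II-2 is a pigmented offspring of I-1 (Pp) × I-2 (Pp), whose cross gives 1/4 PP : 1/2 Pp : 1/4 pp; conditioning on being pigmented, II-2 is PP with probability 1/3, Pp with probability 2/3.
II-4 is albino, so II-4 is pp.
Summing over parental genotype combinations, P(offspring is albino) = 2/3·1/2 = 1/3.

1/3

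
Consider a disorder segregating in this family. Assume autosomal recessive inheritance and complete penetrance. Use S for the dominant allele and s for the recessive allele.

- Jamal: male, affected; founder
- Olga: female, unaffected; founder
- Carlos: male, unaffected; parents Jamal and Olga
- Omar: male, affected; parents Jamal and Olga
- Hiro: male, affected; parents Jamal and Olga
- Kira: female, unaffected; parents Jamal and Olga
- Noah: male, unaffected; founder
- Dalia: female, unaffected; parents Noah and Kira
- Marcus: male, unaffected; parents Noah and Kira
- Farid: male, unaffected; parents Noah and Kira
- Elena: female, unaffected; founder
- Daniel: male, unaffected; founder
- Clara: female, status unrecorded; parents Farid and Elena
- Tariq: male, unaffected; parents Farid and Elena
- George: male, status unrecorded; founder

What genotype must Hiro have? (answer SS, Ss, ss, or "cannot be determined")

Hiro is affected, so Hiro is ss.

ss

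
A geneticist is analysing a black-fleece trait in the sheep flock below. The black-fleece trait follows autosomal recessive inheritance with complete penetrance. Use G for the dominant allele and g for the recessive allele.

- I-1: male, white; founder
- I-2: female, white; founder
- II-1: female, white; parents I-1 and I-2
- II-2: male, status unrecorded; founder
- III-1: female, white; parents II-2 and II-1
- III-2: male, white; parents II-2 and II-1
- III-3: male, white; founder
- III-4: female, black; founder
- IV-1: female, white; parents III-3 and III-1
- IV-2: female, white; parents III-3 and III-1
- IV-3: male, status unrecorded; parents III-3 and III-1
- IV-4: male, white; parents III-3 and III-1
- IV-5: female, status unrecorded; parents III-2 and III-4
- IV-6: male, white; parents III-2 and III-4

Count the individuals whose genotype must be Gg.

1

Obligate heterozygotes: IV-6 is white so carries G and received g from III-4 (gg), so IV-6 is Gg.
Every other individual is either homozygous by phenotype or has at least one consistent homozygous assignment, so the count is 1.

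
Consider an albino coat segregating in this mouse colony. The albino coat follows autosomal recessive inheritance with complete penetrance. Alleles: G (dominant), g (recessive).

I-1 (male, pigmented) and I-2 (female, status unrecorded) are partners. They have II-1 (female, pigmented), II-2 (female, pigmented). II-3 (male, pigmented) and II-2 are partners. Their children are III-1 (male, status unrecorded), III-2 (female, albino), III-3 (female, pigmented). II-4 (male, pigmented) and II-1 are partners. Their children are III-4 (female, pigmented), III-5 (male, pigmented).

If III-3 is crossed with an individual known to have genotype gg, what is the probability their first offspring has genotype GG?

II-3 is pigmented so carries G and passed g to III-2 (gg), so II-3 is Gg.
II-2 is pigmented so carries G and passed g to III-2 (gg), so II-2 is Gg.
III-3 is a pigmented offspring of II-3 (Gg) × II-2 (Gg), whose cross gives 1/4 GG : 1/2 Gg : 1/4 gg; conditioning on being pigmented, III-3 is GG with probability 1/3, Gg with probability 2/3.
Summing over parental genotype combinations, P(offspring has genotype GG) = 0 = 0.

0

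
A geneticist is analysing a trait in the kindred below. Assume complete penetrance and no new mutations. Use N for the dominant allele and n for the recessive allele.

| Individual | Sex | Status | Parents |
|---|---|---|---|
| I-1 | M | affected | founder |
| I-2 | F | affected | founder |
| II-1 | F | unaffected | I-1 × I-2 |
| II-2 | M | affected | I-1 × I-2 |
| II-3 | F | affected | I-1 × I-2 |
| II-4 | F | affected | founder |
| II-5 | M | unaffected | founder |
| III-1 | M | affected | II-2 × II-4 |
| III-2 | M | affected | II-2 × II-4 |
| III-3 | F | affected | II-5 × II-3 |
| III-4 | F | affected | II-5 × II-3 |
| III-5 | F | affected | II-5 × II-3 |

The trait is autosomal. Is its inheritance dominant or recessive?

I-1 and I-2 are both affected yet have an unaffected child II-1. Under a recessive model two affected parents are homozygous and every child would be affected, so the trait cannot be recessive.

dominant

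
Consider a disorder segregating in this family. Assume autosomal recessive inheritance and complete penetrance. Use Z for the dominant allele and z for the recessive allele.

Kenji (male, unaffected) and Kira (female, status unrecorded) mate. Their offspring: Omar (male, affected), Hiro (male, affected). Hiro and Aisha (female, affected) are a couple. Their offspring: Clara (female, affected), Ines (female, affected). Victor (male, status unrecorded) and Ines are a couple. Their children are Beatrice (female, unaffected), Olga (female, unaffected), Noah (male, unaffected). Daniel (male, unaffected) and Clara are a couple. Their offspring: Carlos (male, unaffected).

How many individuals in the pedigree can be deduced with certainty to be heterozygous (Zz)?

5

Obligate heterozygotes: Kenji is unaffected so carries Z and passed z to Omar (zz), so Kenji is Zz; Beatrice is unaffected so carries Z and received z from Ines (zz), so Beatrice is Zz; Olga is unaffected so carries Z and received z from Ines (zz), so Olga is Zz; Noah is unaffected so carries Z and received z from Ines (zz), so Noah is Zz; Carlos is unaffected so carries Z and received z from Clara (zz), so Carlos is Zz.
Every other individual is either homozygous by phenotype or has at least one consistent homozygous assignment, so the count is 5.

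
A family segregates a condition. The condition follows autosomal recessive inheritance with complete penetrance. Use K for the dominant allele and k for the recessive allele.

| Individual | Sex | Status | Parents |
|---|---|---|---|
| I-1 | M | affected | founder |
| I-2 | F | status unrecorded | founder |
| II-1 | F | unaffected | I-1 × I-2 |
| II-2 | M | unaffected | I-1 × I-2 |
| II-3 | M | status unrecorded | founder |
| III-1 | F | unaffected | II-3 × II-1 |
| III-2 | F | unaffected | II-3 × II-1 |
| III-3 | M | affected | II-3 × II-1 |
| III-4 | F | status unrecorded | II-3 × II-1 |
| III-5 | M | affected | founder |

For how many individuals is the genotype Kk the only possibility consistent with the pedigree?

2

Obligate heterozygotes: II-1 is unaffected so carries K and received k from I-1 (kk), so II-1 is Kk; II-2 is unaffected so carries K and received k from I-1 (kk), so II-2 is Kk.
Every other individual is either homozygous by phenotype or has at least one consistent homozygous assignment, so the count is 2.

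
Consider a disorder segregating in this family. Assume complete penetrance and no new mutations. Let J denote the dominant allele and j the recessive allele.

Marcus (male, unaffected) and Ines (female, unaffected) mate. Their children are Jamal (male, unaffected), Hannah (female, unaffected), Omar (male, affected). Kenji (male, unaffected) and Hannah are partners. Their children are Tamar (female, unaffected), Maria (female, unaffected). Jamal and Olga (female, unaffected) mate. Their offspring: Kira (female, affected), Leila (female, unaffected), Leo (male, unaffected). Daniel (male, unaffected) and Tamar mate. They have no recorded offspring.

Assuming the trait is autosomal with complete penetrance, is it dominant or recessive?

recessive

Marcus and Ines are both unaffected yet have an affected child Omar. Under dominance, an affected child requires at least one affected parent, so the trait cannot be dominant.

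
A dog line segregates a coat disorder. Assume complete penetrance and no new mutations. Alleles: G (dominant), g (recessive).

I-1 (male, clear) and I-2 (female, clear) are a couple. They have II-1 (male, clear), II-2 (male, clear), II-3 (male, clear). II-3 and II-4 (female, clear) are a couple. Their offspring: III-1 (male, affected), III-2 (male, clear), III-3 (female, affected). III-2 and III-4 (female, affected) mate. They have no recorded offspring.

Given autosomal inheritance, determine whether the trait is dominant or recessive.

recessive

II-3 and II-4 are both clear yet have an affected child III-1. Under dominance, an affected child requires at least one affected parent, so the trait cannot be dominant.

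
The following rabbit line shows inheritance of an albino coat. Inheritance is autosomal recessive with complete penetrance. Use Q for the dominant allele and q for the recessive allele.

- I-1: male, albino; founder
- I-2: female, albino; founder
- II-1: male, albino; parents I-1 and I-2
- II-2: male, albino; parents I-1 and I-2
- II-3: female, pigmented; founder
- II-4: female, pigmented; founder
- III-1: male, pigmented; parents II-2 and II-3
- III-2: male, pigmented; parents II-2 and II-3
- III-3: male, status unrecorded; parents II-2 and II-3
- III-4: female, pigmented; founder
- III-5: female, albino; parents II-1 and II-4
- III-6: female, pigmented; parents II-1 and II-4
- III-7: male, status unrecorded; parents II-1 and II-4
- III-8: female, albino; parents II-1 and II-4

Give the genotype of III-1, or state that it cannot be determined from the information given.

Qq

From phenotype alone, III-1 is QQ or Qq.
III-1 is pigmented so carries Q and received q from II-2 (qq), so III-1 is Qq.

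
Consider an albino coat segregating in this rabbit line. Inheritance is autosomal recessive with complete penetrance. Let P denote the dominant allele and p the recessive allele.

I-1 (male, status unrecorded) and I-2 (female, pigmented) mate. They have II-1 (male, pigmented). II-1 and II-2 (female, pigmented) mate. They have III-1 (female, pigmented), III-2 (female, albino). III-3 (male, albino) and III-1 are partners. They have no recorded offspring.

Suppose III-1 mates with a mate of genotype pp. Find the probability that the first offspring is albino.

1/3

II-1 is pigmented so carries P and passed p to III-2 (pp), so II-1 is Pp.
II-2 is pigmented so carries P and passed p to III-2 (pp), so II-2 is Pp.
III-1 is a pigmented offspring of II-1 (Pp) × II-2 (Pp), whose cross gives 1/4 PP : 1/2 Pp : 1/4 pp; conditioning on being pigmented, III-1 is PP with probability 1/3, Pp with probability 2/3.
Summing over parental genotype combinations, P(offspring is albino) = 2/3·1/2 = 1/3.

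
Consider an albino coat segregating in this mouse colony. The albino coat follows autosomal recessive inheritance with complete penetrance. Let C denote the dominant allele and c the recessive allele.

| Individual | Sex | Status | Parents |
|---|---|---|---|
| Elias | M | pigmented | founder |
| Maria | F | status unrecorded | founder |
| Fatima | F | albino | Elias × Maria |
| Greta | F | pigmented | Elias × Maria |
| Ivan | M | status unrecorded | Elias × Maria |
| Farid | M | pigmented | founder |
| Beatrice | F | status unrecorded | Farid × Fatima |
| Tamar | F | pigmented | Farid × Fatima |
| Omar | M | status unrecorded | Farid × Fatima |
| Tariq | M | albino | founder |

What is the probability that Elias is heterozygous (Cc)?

Elias is pigmented so carries C and passed c to Fatima (cc), so Elias is Cc, giving P(Cc) = 1.

1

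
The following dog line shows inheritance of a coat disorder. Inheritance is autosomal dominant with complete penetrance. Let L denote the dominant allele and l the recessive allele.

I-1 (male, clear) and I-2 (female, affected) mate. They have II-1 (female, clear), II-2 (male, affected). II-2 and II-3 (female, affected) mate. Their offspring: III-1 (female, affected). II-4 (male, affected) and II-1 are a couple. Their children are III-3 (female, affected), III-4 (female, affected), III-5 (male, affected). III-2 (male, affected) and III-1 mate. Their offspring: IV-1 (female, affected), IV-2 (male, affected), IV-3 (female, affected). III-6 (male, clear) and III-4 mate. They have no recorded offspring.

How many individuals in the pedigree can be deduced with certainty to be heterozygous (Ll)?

5

Obligate heterozygotes: I-2 is affected so carries L and passed l to II-1 (ll), so I-2 is Ll; II-2 is affected so carries L and received l from I-1 (ll), so II-2 is Ll; III-3 is affected so carries L and received l from II-1 (ll), so III-3 is Ll; III-4 is affected so carries L and received l from II-1 (ll), so III-4 is Ll; III-5 is affected so carries L and received l from II-1 (ll), so III-5 is Ll.
Every other individual is either homozygous by phenotype or has at least one consistent homozygous assignment, so the count is 5.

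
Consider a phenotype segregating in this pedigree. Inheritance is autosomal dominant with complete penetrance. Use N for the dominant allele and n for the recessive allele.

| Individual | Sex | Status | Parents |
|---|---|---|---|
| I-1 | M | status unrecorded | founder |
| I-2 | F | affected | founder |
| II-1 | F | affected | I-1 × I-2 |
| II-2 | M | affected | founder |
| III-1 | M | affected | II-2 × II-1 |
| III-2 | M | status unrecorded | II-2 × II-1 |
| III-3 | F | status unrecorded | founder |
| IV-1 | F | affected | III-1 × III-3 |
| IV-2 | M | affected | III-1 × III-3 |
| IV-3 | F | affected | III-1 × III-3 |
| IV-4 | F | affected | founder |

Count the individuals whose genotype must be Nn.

No individual's genotype is forced to Nn by the pedigree, so the count is 0.

0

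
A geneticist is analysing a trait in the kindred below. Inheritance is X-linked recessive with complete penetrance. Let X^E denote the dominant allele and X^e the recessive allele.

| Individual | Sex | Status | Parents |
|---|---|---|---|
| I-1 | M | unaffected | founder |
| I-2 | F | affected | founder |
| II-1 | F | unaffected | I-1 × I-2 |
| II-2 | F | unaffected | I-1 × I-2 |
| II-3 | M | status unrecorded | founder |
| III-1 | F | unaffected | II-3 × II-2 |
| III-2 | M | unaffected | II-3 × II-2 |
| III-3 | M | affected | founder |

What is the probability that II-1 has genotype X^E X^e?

1

II-1 is unaffected so carries E and received e from I-2 (X^e X^e), so II-1 is X^E X^e, giving P(X^E X^e) = 1.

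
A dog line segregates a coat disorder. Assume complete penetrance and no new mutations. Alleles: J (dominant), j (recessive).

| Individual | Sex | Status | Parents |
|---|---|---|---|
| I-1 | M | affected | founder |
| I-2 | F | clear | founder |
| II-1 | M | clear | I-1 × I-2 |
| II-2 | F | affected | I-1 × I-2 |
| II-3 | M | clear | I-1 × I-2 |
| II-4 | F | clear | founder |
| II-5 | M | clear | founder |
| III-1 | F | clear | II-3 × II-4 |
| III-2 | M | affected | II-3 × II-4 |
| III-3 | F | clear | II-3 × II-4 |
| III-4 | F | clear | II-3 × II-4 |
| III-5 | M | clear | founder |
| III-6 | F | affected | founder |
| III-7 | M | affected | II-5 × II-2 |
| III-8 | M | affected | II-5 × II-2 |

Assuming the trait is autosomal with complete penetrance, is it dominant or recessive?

recessive

II-3 and II-4 are both clear yet have an affected child III-2. Under dominance, an affected child requires at least one affected parent, so the trait cannot be dominant.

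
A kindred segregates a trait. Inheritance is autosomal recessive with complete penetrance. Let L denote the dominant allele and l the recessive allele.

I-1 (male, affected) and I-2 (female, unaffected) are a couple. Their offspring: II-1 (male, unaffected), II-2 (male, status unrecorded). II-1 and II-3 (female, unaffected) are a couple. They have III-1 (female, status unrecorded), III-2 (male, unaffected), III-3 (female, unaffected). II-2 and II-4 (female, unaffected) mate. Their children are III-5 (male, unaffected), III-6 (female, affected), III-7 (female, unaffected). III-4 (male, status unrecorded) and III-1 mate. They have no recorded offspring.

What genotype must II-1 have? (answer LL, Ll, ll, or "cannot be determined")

From phenotype alone, II-1 is LL or Ll.
II-1 is unaffected so carries L and received l from I-1 (ll), so II-1 is Ll.

Ll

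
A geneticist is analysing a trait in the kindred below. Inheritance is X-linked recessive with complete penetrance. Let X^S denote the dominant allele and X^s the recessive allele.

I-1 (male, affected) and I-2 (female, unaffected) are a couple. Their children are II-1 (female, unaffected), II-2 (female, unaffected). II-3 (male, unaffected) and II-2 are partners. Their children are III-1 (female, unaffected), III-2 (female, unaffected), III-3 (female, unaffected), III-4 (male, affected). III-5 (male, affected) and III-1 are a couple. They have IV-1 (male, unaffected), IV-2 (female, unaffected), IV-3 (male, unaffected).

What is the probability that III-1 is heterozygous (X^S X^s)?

1/9

II-3 is unaffected, so II-3 is X^S Y.
II-2 is unaffected so carries S and received s from I-1 (X^s Y), so II-2 is X^S X^s.
Their cross gives offspring ratios 1/2 X^S X^S : 1/2 X^S X^s. Conditioning on III-1 being unaffected, P(X^S X^s) = 1/2 / 1 = 1/2 before taking III-1's own offspring into account.
III-5 is affected, so III-5 is X^s Y.
Now use III-1's offspring. Probability of each recorded status — unaffected son IV-1: 1/2 if III-1 is X^S X^s, 1 if X^S X^S; unaffected daughter IV-2: 1/2 if III-1 is X^S X^s, 1 if X^S X^S; unaffected son IV-3: 1/2 if III-1 is X^S X^s, 1 if X^S X^S.
Bayes: P(X^S X^s) = 1/2·1/8 / (1/2·1/8 + 1/2·1) = 1/9.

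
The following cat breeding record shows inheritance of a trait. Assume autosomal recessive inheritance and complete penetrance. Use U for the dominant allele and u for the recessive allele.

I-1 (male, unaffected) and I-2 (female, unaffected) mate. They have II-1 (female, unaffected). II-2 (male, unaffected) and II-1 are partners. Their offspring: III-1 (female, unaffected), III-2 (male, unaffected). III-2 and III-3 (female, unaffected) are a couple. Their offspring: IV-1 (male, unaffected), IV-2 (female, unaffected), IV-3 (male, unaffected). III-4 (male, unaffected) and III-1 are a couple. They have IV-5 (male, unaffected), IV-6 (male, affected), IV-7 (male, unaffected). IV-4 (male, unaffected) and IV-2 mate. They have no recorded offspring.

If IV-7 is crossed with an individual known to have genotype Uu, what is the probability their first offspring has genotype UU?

1/3

III-4 is unaffected so carries U and passed u to IV-6 (uu), so III-4 is Uu.
III-1 is unaffected so carries U and passed u to IV-6 (uu), so III-1 is Uu.
IV-7 is an unaffected offspring of III-4 (Uu) × III-1 (Uu), whose cross gives 1/4 UU : 1/2 Uu : 1/4 uu; conditioning on being unaffected, IV-7 is UU with probability 1/3, Uu with probability 2/3.
Summing over parental genotype combinations, P(offspring has genotype UU) = 1/3·1/2 + 2/3·1/4 = 1/3.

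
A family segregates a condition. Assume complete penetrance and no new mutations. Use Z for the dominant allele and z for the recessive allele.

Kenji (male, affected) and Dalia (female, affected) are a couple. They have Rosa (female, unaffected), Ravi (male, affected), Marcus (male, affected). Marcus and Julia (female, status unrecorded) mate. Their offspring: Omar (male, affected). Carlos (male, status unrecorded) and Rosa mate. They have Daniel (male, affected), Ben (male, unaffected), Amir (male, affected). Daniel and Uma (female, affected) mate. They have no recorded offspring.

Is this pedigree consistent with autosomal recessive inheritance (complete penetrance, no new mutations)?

No

Under autosomal recessive, Rosa (unaffected, female) cannot arise from Kenji (affected) × Dalia (affected).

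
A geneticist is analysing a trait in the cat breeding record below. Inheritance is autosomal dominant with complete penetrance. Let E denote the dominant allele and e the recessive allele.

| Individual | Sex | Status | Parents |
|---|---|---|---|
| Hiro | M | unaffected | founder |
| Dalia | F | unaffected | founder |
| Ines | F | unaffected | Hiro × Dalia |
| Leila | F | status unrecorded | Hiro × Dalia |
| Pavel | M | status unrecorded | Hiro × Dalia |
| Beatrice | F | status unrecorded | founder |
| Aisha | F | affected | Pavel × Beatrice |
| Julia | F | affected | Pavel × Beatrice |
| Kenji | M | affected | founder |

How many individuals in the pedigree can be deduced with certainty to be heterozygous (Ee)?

2

Obligate heterozygotes: Aisha is affected so carries E and received e from Pavel (ee), so Aisha is Ee; Julia is affected so carries E and received e from Pavel (ee), so Julia is Ee.
Every other individual is either homozygous by phenotype or has at least one consistent homozygous assignment, so the count is 2.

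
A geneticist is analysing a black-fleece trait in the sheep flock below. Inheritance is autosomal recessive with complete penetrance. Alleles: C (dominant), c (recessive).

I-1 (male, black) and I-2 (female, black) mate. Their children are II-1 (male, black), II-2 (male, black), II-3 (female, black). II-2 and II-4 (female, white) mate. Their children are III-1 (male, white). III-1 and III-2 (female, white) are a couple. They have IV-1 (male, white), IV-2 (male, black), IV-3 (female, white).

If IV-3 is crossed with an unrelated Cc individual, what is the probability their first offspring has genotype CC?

1/3

III-1 is white so carries C and received c from II-2 (cc), so III-1 is Cc.
III-2 is white so carries C and passed c to IV-2 (cc), so III-2 is Cc.
IV-3 is a white offspring of III-1 (Cc) × III-2 (Cc), whose cross gives 1/4 CC : 1/2 Cc : 1/4 cc; conditioning on being white, IV-3 is CC with probability 1/3, Cc with probability 2/3.
Summing over parental genotype combinations, P(offspring has genotype CC) = 1/3·1/2 + 2/3·1/4 = 1/3.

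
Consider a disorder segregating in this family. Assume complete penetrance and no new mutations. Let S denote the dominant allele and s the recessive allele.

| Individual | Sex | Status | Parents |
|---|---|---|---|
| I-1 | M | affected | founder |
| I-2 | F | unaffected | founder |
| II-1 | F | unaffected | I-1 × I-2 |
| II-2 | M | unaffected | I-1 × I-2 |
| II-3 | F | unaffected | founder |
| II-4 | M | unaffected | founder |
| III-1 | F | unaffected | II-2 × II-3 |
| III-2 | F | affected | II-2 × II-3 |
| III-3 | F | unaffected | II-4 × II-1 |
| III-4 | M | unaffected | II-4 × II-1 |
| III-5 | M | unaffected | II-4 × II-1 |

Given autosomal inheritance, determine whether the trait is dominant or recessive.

recessive

II-2 and II-3 are both unaffected yet have an affected child III-2. Under dominance, an affected child requires at least one affected parent, so the trait cannot be dominant.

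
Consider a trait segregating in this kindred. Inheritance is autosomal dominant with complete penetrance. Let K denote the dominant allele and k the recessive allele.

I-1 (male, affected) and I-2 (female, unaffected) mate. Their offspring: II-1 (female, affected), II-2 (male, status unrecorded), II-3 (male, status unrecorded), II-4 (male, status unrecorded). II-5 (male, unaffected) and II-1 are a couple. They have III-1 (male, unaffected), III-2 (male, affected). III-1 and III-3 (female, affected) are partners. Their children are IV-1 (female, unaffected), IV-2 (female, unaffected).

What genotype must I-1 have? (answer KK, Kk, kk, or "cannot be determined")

I-1's phenotype allows KK or Kk, and no parent or child forces a single allele at both positions; consistent genotype assignments exist with I-1 as KK or Kk.

cannot be determined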